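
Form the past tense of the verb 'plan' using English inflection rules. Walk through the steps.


Apply rule: Double final consonant and add -ed. 'plan' becomes 'planned'.

planned


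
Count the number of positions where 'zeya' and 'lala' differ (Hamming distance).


Alignment:
Position 1: 'z' vs 'l' = DIFFER
Position 2: 'e' vs 'a' = DIFFER
Position 3: 'y' vs 'l' = DIFFER
Position 4: 'a' vs 'a' = match
Total differences: 3

3


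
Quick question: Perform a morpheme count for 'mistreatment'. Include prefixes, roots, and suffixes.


Decomposition: mis- (prefix) + treat (root) + -ment (suffix) = 3 morpheme(s)

3 morphemes


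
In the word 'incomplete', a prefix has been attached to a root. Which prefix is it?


The word 'incomplete' = 'in' (prefix) + 'complete' (root). The prefix is 'in'.

in


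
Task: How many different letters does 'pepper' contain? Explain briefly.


Unique letters in 'pepper': {e, p, r} = 3 distinct letters.

3


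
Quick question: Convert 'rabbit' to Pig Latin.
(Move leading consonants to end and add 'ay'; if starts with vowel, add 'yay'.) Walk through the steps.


'rabbit': move consonant cluster 'r' to end and add 'ay': 'abbitray'.

abbitray


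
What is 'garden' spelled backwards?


Reverse 'garden' character by character: 'nedrag'.

nedrag


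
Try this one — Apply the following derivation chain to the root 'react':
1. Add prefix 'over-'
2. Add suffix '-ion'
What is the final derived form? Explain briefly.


Step 1: Add prefix 'over-' to 'react' = 'overreact'
Step 2: Add suffix '-ion' to 'overreact' = 'overreaction'

overreaction


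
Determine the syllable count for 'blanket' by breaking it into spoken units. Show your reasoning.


Break 'blanket' into syllables: blan-ket -> blan | ket = 2 syllables

2 syllables


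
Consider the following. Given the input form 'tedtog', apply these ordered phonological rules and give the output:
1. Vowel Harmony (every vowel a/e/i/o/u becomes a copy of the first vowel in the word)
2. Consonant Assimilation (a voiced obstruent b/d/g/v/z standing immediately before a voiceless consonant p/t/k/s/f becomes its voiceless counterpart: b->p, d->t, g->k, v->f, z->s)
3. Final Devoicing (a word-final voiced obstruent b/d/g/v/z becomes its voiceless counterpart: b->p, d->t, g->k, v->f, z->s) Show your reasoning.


Starting form: 'tedtog'
Rule 1: Vowel Harmony: all vowels become 'e' (matching first vowel). 'tedtog' -> 'tedteg'
Rule 2: Consonant Assimilation: voiced obstruent before voiceless consonant becomes voiceless ('dt' -> 'tt'). 'tedteg' -> 'tetteg'
Rule 3: Final Devoicing: word-final voiced obstruent 'g' becomes voiceless 'k'. 'tetteg' -> 'tettek'
Final form: 'tettek'

tettek


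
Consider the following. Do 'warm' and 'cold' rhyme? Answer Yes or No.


Rime (stressed vowel + following sounds) of 'warm': -arm = /ɔːrm/
Rime of 'cold': -old = /oʊld/
/ɔːrm/ and /oʊld/ are different ending sounds, so the words do not rhyme.

No


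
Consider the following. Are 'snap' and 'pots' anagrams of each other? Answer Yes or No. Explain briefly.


Sorted letters of 'snap': 'anps'
Sorted letters of 'pots': 'opst'
They do not match.

No


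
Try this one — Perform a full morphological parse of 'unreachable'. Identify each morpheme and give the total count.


Step 1: Identify prefix: 'un' (meaning: not/reverse)
Step 2: Identify root: 'reach'
Step 3: Identify suffix(es): 'able'
Decomposition: un- (prefix: not/reverse) + reach (root) + -able (suffix: capable of)
Total morphemes: 3

3 morphemes (un- (prefix: not/reverse) + reach (root) + -able (suffix: capable of))


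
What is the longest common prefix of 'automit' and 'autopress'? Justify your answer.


Compare from the start: 4 characters match: 'auto'. Mismatch at position 5: 'm' vs 'p'.

auto


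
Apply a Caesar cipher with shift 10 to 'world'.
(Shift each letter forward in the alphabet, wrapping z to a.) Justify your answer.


Shift each letter by 10: w -> g, o -> y, r -> b, l -> v, d -> n. Result: 'gybvn'.

gybvn


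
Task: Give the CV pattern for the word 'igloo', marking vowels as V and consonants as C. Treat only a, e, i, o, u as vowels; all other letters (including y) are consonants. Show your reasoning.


Letter mapping: i = V, g = C, l = C, o = V, o = V.

VCCVV


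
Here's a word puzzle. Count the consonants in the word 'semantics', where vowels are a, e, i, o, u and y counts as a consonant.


Consonants in 'semantics': s, m, n, t, c, s = 6 consonants.

6


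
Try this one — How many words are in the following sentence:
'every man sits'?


Split into words: every | man | sits = 3 words.

3


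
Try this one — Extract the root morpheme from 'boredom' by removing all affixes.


Remove suffix '-dom' from 'boredom' to get root 'bore'.

bore


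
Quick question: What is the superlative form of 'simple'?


Apply superlative formation (ends in e: add -st): 'simple' -> 'simplest'.

simplest


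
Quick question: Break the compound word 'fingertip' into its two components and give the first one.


Split 'fingertip' into 'finger' + 'tip'. The first part is 'finger'.

finger


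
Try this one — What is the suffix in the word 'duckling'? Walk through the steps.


The word 'duckling' = 'duck' (root) + '-ling' (suffix). The suffix is '-ling'.

ling


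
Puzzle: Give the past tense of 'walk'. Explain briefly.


Apply rule: Add -ed. 'walk' becomes 'walked'.

walked


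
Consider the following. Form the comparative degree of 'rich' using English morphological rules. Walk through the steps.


Apply comparative formation (add -er): 'rich' -> 'richer'.

richer


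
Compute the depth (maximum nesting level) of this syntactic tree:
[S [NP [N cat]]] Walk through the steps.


Count bracket nesting levels:
'[' at pos 0: depth = 1
'[' at pos 3: depth = 2
'[' at pos 7: depth = 3
Maximum depth reached: 3

3


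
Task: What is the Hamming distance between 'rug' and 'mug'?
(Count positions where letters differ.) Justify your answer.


Alignment:
Position 1: 'r' vs 'm' = DIFFER
Position 2: 'u' vs 'u' = match
Position 3: 'g' vs 'g' = match
Total differences: 1

1


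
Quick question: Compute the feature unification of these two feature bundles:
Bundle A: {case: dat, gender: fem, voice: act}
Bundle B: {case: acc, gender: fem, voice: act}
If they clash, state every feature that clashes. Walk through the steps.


Compare features:
case: A=dat vs B=acc -> CLASH
gender: A=fem vs B=fem -> unified: fem
voice: A=act vs B=act -> unified: act
Clash detected on feature 'case' (dat vs acc); unification fails.

CLASH on 'case' (dat vs acc)


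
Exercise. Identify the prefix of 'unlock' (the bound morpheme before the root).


The word 'unlock' = 'un' (prefix) + 'lock' (root). The prefix is 'un'.

un


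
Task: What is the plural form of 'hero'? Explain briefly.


Apply rule: Add -es (consonant + o). 'hero' becomes 'heroes'.

heroes


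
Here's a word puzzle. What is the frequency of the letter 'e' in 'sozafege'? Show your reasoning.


Letter 'e' in 'sozafege': found at position(s) 6, 8 = 2 occurrence(s).

2


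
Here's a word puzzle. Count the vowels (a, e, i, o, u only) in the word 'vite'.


Vowels in 'vite': i, e = 2 vowels.

2


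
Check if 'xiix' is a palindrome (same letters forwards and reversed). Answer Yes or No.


Forward: 'xiix'
Reversed: 'xiix'
They are identical.

Yes


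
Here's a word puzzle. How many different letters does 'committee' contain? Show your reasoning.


Unique letters in 'committee': {c, e, i, m, o, t} = 6 distinct letters.

6


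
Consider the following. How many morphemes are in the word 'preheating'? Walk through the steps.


Decomposition: pre- (prefix) + heat (root) + -ing (suffix) = 3 morpheme(s)

3 morphemes


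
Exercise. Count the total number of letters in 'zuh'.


Spell out 'zuh' and number each letter: z(1), u(2), h(3). Total: 3 letters.

3


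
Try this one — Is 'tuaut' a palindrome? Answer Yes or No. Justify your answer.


Forward: 'tuaut'
Reversed: 'tuaut'
They are identical.

Yes


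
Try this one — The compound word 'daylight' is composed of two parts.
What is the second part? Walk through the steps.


Split 'daylight' into 'day' + 'light'. The second part is 'light'.

light


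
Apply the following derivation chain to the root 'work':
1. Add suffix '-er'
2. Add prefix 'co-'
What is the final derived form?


Step 1: Add suffix '-er' to 'work' = 'worker'
Step 2: Add prefix 'co-' to 'worker' = 'coworker'

coworker


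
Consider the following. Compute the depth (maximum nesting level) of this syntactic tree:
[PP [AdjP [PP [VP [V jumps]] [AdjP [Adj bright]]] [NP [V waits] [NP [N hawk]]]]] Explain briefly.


Count bracket nesting levels:
'[' at pos 0: depth = 1
'[' at pos 4: depth = 2
'[' at pos 10: depth = 3
'[' at pos 14: depth = 4
'[' at pos 18: depth = 5
'[' at pos 29: depth = 4
'[' at pos 35: depth = 5
'[' at pos 50: depth = 3
'[' at pos 54: depth = 4
'[' at pos 64: depth = 4
'[' at pos 68: depth = 5
Maximum depth reached: 5

5


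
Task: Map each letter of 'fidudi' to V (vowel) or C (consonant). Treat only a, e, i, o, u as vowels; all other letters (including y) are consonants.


Letter mapping: f = C, i = V, d = C, u = V, d = C, i = V.

CVCVCV


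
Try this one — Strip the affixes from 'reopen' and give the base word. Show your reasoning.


Remove prefix 're' from 'reopen' to get root 'open'.

open


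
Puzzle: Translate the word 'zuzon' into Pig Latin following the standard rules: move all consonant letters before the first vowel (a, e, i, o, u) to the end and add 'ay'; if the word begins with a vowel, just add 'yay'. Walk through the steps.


'zuzon': move consonant cluster 'z' to end and add 'ay': 'uzonzay'.

uzonzay


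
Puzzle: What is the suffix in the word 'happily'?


The word 'happily' = 'happy' (root) + '-ly' (suffix). The suffix is '-ly'.

ly


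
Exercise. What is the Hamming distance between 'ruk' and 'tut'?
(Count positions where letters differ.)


Alignment:
Position 1: 'r' vs 't' = DIFFER
Position 2: 'u' vs 'u' = match
Position 3: 'k' vs 't' = DIFFER
Total differences: 2

2


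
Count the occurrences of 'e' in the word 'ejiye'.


Letter 'e' in 'ejiye': found at position(s) 1, 5 = 2 occurrence(s).

2


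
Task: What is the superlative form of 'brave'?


Apply superlative formation (ends in e: add -st): 'brave' -> 'bravest'.

bravest


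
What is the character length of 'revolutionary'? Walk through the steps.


Spell out 'revolutionary' and number each letter: r(1), e(2), v(3), o(4), l(5), u(6), t(7), i(8), o(9), n(10), a(11), r(12), y(13). Total: 13 letters.

13


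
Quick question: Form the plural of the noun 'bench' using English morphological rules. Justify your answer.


Apply rule: Add -es (sibilant/fricative ending). 'bench' becomes 'benches'.

benches


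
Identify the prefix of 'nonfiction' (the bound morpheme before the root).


The word 'nonfiction' = 'non' (prefix) + 'fiction' (root). The prefix is 'non'.

non


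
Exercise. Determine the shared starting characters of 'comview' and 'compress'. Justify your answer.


Compare from the start: 3 characters match: 'com'. Mismatch at position 4: 'v' vs 'p'.

com


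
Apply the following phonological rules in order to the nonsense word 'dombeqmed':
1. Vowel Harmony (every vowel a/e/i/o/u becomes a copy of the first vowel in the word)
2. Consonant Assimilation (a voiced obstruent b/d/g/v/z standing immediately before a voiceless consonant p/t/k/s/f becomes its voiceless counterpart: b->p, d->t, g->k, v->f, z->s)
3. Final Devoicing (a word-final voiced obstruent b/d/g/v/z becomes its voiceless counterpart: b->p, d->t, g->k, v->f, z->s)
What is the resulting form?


Starting form: 'dombeqmed'
Rule 1: Vowel Harmony: all vowels become 'o' (matching first vowel). 'dombeqmed' -> 'domboqmod'
Rule 2: Consonant Assimilation: no voiced obstruent (b/d/g/v/z) stands immediately before a voiceless consonant (p/t/k/s/f). No change.
Rule 3: Final Devoicing: word-final voiced obstruent 'd' becomes voiceless 't'. 'domboqmod' -> 'domboqmot'
Final form: 'domboqmot'

domboqmot


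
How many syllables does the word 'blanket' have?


Break 'blanket' into syllables: blan-ket -> blan | ket = 2 syllables

2 syllables


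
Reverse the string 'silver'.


Reverse 'silver' character by character: 'revlis'.

revlis


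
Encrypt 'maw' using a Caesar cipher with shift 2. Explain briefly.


Shift each letter by 2: m -> o, a -> c, w -> y. Result: 'ocy'.

ocy


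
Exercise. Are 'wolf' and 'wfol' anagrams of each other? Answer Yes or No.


Sorted letters of 'wolf': 'flow'
Sorted letters of 'wfol': 'flow'
They match.

Yes


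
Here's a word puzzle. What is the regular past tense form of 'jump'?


Apply rule: Add -ed. 'jump' becomes 'jumped'.

jumped


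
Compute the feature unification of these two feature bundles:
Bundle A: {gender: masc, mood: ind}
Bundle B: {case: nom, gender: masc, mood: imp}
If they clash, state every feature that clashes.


Compare features:
case: A=_ vs B=nom -> unified: nom
gender: A=masc vs B=masc -> unified: masc
mood: A=ind vs B=imp -> CLASH
Clash detected on feature 'mood' (ind vs imp); unification fails.

CLASH on 'mood' (ind vs imp)


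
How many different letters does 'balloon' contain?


Unique letters in 'balloon': {a, b, l, n, o} = 5 distinct letters.

5


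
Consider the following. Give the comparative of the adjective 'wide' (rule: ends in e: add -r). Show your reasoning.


Apply comparative formation (ends in e: add -r): 'wide' -> 'wider'.

wider


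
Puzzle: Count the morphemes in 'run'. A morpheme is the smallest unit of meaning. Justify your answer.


Decomposition: run (free morpheme) = 1 morpheme(s)

1 morphemes


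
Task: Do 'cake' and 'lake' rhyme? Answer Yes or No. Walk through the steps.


Rime (stressed vowel + following sounds) of 'cake': -ake = /eɪk/
Rime of 'lake': -ake = /eɪk/
/eɪk/ and /eɪk/ are the same ending sound, so the words rhyme.

Yes


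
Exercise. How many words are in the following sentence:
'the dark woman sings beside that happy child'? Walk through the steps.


Split into words: the | dark | woman | sings | beside | that | happy | child = 8 words.

8


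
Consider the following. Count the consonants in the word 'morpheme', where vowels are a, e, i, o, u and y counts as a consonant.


Consonants in 'morpheme': m, r, p, h, m = 5 consonants.

5


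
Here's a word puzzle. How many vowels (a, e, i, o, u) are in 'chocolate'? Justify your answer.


Vowels in 'chocolate': o, o, a, e = 4 vowels.

4


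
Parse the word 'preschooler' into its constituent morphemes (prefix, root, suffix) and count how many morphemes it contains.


Step 1: Identify prefix: 'pre' (meaning: before)
Step 2: Identify root: 'school'
Step 3: Identify suffix(es): 'er'
Decomposition: pre- (prefix: before) + school (root) + -er (suffix: one who)
Total morphemes: 3

3 morphemes (pre- (prefix: before) + school (root) + -er (suffix: one who))


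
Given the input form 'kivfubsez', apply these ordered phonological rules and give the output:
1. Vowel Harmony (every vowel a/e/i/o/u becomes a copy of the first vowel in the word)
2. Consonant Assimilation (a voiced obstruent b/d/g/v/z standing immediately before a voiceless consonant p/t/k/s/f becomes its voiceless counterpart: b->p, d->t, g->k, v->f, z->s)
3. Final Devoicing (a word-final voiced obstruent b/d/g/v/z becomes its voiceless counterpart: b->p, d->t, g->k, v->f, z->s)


Starting form: 'kivfubsez'
Rule 1: Vowel Harmony: all vowels become 'i' (matching first vowel). 'kivfubsez' -> 'kivfibsiz'
Rule 2: Consonant Assimilation: voiced obstruent before voiceless consonant becomes voiceless ('vf' -> 'ff', 'bs' -> 'ps'). 'kivfibsiz' -> 'kiffipsiz'
Rule 3: Final Devoicing: word-final voiced obstruent 'z' becomes voiceless 's'. 'kiffipsiz' -> 'kiffipsis'
Final form: 'kiffipsis'

kiffipsis


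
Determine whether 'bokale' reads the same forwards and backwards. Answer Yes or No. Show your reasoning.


Forward: 'bokale'
Reversed: 'elakob'
They differ.

No


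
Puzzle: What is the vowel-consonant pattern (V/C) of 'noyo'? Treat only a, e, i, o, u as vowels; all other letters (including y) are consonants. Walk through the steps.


Letter mapping: n = C, o = V, y = C, o = V.

CVCV


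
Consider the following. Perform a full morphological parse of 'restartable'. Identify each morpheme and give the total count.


Step 1: Identify prefix: 're' (meaning: again)
Step 2: Identify root: 'start'
Step 3: Identify suffix(es): 'able'
Decomposition: re- (prefix: again) + start (root) + -able (suffix: capable of)
Total morphemes: 3

3 morphemes (re- (prefix: again) + start (root) + -able (suffix: capable of))


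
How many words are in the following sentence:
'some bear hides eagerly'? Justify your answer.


Split into words: some | bear | hides | eagerly = 4 words.

4


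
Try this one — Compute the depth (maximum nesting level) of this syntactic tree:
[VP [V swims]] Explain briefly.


Count bracket nesting levels:
'[' at pos 0: depth = 1
'[' at pos 4: depth = 2
Maximum depth reached: 2

2


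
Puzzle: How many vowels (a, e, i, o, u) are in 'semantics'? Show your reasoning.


Vowels in 'semantics': e, a, i = 3 vowels.

3


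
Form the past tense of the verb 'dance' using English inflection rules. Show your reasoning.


Apply rule: Add -d (word ends in -e). 'dance' becomes 'danced'.

danced


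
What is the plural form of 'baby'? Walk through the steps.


Apply rule: Change -y to -ies (consonant + y). 'baby' becomes 'babies'.

babies


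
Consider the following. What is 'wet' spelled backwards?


Reverse 'wet' character by character: 'tew'.

tew


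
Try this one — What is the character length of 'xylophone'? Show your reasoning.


Spell out 'xylophone' and number each letter: x(1), y(2), l(3), o(4), p(5), h(6), o(7), n(8), e(9). Total: 9 letters.

9


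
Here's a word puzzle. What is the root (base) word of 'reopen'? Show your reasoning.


Remove prefix 're' from 'reopen' to get root 'open'.

open


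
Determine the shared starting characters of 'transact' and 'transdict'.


Compare from the start: 5 characters match: 'trans'. Mismatch at position 6: 'a' vs 'd'.

trans


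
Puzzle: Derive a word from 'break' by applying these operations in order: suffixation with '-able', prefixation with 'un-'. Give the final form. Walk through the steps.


Step 1: Add suffix '-able' to 'break' = 'breakable'
Step 2: Add prefix 'un-' to 'breakable' = 'unbreakable'

unbreakable


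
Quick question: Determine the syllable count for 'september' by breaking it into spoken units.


Break 'september' into syllables: sep-tem-ber -> sep | tem | ber = 3 syllables

3 syllables


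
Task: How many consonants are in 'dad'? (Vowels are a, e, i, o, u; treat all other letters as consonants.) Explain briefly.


Consonants in 'dad': d, d = 2 consonants.

2


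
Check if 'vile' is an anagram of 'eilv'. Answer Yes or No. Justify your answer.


Sorted letters of 'vile': 'eilv'
Sorted letters of 'eilv': 'eilv'
They match.

Yes


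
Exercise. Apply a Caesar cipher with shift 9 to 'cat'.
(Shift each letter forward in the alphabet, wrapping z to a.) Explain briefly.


Shift each letter by 9: c -> l, a -> j, t -> c. Result: 'ljc'.

ljc


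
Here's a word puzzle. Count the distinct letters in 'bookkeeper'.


Unique letters in 'bookkeeper': {b, e, k, o, p, r} = 6 distinct letters.

6


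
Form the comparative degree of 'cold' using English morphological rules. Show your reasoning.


Apply comparative formation (add -er): 'cold' -> 'colder'.

colder


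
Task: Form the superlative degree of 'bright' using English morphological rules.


Apply superlative formation (add -est): 'bright' -> 'brightest'.

brightest


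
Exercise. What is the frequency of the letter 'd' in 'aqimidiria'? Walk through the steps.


Letter 'd' in 'aqimidiria': found at position(s) 6 = 1 occurrence(s).

1


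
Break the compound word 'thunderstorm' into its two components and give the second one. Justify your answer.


Split 'thunderstorm' into 'thunder' + 'storm'. The second part is 'storm'.

storm


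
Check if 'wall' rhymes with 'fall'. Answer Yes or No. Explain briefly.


Rime (stressed vowel + following sounds) of 'wall': -all = /ɔːl/
Rime of 'fall': -all = /ɔːl/
/ɔːl/ and /ɔːl/ are the same ending sound, so the words rhyme.

Yes


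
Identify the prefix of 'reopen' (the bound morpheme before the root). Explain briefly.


The word 'reopen' = 're' (prefix) + 'open' (root). The prefix is 're'.

re


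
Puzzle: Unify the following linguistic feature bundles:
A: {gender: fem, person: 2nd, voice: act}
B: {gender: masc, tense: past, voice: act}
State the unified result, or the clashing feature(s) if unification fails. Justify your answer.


Compare features:
gender: A=fem vs B=masc -> CLASH
person: A=2nd vs B=_ -> unified: 2nd
tense: A=_ vs B=past -> unified: past
voice: A=act vs B=act -> unified: act
Clash detected on feature 'gender' (fem vs masc); unification fails.

CLASH on 'gender' (fem vs masc)


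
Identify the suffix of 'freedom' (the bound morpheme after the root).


The word 'freedom' = 'free' (root) + '-dom' (suffix). The suffix is '-dom'.

dom


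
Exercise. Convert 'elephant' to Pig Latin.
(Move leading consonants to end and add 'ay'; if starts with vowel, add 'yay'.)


'elephant' starts with a vowel, so add 'yay': 'elephantyay'.

elephantyay


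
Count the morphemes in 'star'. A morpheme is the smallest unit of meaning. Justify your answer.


Decomposition: star (free morpheme) = 1 morpheme(s)

1 morphemes


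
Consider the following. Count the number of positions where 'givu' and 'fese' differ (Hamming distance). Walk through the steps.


Alignment:
Position 1: 'g' vs 'f' = DIFFER
Position 2: 'i' vs 'e' = DIFFER
Position 3: 'v' vs 's' = DIFFER
Position 4: 'u' vs 'e' = DIFFER
Total differences: 4

4


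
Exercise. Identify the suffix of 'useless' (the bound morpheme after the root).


The word 'useless' = 'use' (root) + '-less' (suffix). The suffix is '-less'.

less


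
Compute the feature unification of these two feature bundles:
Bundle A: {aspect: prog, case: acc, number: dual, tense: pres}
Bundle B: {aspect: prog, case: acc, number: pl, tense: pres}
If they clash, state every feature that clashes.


Compare features:
aspect: A=prog vs B=prog -> unified: prog
case: A=acc vs B=acc -> unified: acc
number: A=dual vs B=pl -> CLASH
tense: A=pres vs B=pres -> unified: pres
Clash detected on feature 'number' (dual vs pl); unification fails.

CLASH on 'number' (dual vs pl)


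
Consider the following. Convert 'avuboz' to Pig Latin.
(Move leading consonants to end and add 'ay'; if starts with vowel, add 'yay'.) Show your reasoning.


'avuboz' starts with a vowel, so add 'yay': 'avubozyay'.

avubozyay


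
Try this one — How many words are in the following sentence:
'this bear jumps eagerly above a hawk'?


Split into words: this | bear | jumps | eagerly | above | a | hawk = 7 words.

7


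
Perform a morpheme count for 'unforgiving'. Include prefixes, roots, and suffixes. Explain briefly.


Decomposition: un- (prefix) + forgive (root) + -ing (suffix) = 3 morpheme(s)

3 morphemes


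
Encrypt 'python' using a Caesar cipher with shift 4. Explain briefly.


Shift each letter by 4: p -> t, y -> c, t -> x, h -> l, o -> s, n -> r. Result: 'tcxlsr'.

tcxlsr


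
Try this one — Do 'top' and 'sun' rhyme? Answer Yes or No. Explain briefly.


Rime (stressed vowel + following sounds) of 'top': -op = /ɒp/
Rime of 'sun': -un = /ʌn/
/ɒp/ and /ʌn/ are different ending sounds, so the words do not rhyme.

No


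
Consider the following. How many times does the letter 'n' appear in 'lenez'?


Letter 'n' in 'lenez': found at position(s) 3 = 1 occurrence(s).

1


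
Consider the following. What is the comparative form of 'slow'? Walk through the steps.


Apply comparative formation (add -er): 'slow' -> 'slower'.

slower


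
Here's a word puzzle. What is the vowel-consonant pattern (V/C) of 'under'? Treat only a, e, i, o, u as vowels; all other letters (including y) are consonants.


Letter mapping: u = V, n = C, d = C, e = V, r = C.

VCCVC


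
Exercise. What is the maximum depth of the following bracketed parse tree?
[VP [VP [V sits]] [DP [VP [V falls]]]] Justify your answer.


Count bracket nesting levels:
'[' at pos 0: depth = 1
'[' at pos 4: depth = 2
'[' at pos 8: depth = 3
'[' at pos 18: depth = 2
'[' at pos 22: depth = 3
'[' at pos 26: depth = 4
Maximum depth reached: 4

4


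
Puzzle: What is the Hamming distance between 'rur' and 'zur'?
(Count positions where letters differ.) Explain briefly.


Alignment:
Position 1: 'r' vs 'z' = DIFFER
Position 2: 'u' vs 'u' = match
Position 3: 'r' vs 'r' = match
Total differences: 1

1


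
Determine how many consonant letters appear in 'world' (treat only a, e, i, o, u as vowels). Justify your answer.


Consonants in 'world': w, r, l, d = 4 consonants.

4


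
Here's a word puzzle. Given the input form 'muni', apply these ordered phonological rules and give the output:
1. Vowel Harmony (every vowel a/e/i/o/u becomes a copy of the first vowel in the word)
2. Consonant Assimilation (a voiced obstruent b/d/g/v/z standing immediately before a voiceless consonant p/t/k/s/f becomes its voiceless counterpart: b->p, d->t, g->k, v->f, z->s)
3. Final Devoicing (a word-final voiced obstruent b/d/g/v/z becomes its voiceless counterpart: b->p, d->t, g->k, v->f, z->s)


Starting form: 'muni'
Rule 1: Vowel Harmony: all vowels become 'u' (matching first vowel). 'muni' -> 'munu'
Rule 2: Consonant Assimilation: no voiced obstruent (b/d/g/v/z) stands immediately before a voiceless consonant (p/t/k/s/f). No change.
Rule 3: Final Devoicing: the word ends in the vowel 'u', not a consonant. No change.
Final form: 'munu'

munu


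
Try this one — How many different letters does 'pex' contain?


Unique letters in 'pex': {e, p, x} = 3 distinct letters.

3


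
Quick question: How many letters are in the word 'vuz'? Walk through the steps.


Spell out 'vuz' and number each letter: v(1), u(2), z(3). Total: 3 letters.

3


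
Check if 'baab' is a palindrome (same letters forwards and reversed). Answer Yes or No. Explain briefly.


Forward: 'baab'
Reversed: 'baab'
They are identical.

Yes


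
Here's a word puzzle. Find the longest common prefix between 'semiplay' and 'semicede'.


Compare from the start: 4 characters match: 'semi'. Mismatch at position 5: 'p' vs 'c'.

semi


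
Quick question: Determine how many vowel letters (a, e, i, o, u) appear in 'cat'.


Vowels in 'cat': a = 1 vowels.

1


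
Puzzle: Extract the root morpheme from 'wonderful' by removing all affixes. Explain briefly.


Remove suffix '-ful' from 'wonderful' to get root 'wonder'.

wonder


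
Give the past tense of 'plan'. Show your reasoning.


Apply rule: Double final consonant and add -ed. 'plan' becomes 'planned'.

planned


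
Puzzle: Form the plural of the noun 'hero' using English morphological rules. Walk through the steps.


Apply rule: Add -es (consonant + o). 'hero' becomes 'heroes'.

heroes


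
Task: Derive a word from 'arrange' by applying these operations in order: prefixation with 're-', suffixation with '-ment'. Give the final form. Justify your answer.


Step 1: Add prefix 're-' to 'arrange' = 'rearrange'
Step 2: Add suffix '-ment' to 'rearrange' = 'rearrangement'

rearrangement


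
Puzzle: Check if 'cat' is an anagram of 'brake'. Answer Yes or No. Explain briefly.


Sorted letters of 'cat': 'act'
Sorted letters of 'brake': 'abekr'
They do not match.

No


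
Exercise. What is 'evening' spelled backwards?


Reverse 'evening' character by character: 'gnineve'.

gnineve


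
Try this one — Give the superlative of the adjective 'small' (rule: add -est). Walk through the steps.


Apply superlative formation (add -est): 'small' -> 'smallest'.

smallest


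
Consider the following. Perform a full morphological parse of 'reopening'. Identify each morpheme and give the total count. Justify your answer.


Step 1: Identify prefix: 're' (meaning: again)
Step 2: Identify root: 'open'
Step 3: Identify suffix(es): 'ing'
Decomposition: re- (prefix: again) + open (root) + -ing (suffix: ongoing action)
Total morphemes: 3

3 morphemes (re- (prefix: again) + open (root) + -ing (suffix: ongoing action))


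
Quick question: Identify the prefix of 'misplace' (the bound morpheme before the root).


The word 'misplace' = 'mis' (prefix) + 'place' (root). The prefix is 'mis'.

mis


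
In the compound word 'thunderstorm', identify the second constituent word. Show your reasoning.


Split 'thunderstorm' into 'thunder' + 'storm'. The second part is 'storm'.

storm


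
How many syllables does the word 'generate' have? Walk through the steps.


Break 'generate' into syllables: gen-er-ate -> gen | er | ate = 3 syllables

3 syllables


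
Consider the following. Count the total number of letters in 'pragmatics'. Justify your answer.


Spell out 'pragmatics' and number each letter: p(1), r(2), a(3), g(4), m(5), a(6), t(7), i(8), c(9), s(10). Total: 10 letters.

10


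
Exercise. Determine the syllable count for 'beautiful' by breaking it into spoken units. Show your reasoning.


Break 'beautiful' into syllables: beau-ti-ful -> beau | ti | ful = 3 syllables

3 syllables


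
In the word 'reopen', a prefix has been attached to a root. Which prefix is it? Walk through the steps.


The word 'reopen' = 're' (prefix) + 'open' (root). The prefix is 're'.

re


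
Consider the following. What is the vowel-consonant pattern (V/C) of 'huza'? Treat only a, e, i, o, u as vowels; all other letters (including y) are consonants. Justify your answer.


Letter mapping: h = C, u = V, z = C, a = V.

CVCV


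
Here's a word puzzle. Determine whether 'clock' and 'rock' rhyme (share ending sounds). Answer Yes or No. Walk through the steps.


Rime (stressed vowel + following sounds) of 'clock': -ock = /ɒk/
Rime of 'rock': -ock = /ɒk/
/ɒk/ and /ɒk/ are the same ending sound, so the words rhyme.

Yes


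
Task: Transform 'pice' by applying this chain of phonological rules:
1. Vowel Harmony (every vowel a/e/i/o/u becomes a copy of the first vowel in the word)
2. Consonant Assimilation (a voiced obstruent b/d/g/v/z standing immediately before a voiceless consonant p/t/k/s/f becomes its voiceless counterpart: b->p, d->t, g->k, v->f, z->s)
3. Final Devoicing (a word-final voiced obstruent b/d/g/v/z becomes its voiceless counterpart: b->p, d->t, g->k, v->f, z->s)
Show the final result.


Starting form: 'pice'
Rule 1: Vowel Harmony: all vowels become 'i' (matching first vowel). 'pice' -> 'pici'
Rule 2: Consonant Assimilation: no voiced obstruent (b/d/g/v/z) stands immediately before a voiceless consonant (p/t/k/s/f). No change.
Rule 3: Final Devoicing: the word ends in the vowel 'i', not a consonant. No change.
Final form: 'pici'

pici


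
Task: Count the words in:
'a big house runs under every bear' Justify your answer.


Split into words: a | big | house | runs | under | every | bear = 7 words.

7


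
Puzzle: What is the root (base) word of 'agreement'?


Remove suffix '-ment' from 'agreement' to get root 'agree'.

agree


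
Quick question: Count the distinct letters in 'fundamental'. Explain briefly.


Unique letters in 'fundamental': {a, d, e, f, l, m, n, t, u} = 9 distinct letters.

9


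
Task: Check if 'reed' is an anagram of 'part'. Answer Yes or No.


Sorted letters of 'reed': 'deer'
Sorted letters of 'part': 'aprt'
They do not match.

No


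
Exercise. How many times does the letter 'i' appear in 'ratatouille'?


Letter 'i' in 'ratatouille': found at position(s) 8 = 1 occurrence(s).

1


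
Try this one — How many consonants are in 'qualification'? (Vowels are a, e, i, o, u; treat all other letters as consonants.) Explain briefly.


Consonants in 'qualification': q, l, f, c, t, n = 6 consonants.

6


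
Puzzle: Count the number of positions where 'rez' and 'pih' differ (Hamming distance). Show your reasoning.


Alignment:
Position 1: 'r' vs 'p' = DIFFER
Position 2: 'e' vs 'i' = DIFFER
Position 3: 'z' vs 'h' = DIFFER
Total differences: 3

3


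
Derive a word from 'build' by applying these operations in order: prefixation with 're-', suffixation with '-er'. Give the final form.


Step 1: Add prefix 're-' to 'build' = 'rebuild'
Step 2: Add suffix '-er' to 'rebuild' = 'rebuilder'

rebuilder


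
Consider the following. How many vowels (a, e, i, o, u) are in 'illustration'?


Vowels in 'illustration': i, u, a, i, o = 5 vowels.

5


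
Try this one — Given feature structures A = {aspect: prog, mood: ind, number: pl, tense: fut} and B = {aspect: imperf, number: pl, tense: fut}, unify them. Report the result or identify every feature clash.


Compare features:
aspect: A=prog vs B=imperf -> CLASH
mood: A=ind vs B=_ -> unified: ind
number: A=pl vs B=pl -> unified: pl
tense: A=fut vs B=fut -> unified: fut
Clash detected on feature 'aspect' (prog vs imperf); unification fails.

CLASH on 'aspect' (prog vs imperf)


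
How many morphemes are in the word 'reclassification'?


Decomposition: re- (prefix) + class (root) + -ify (suffix) + -ation (suffix) = 4 morpheme(s)

4 morphemes


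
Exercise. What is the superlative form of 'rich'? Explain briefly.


Apply superlative formation (add -est): 'rich' -> 'richest'.

richest


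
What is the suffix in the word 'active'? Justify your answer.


The word 'active' = 'act' (root) + '-ive' (suffix). The suffix is '-ive'.

ive


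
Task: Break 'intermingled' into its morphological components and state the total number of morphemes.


Step 1: Identify prefix: 'inter' (meaning: between)
Step 2: Identify root: 'mingle'
Step 3: Identify suffix(es): 'ed'
Decomposition: inter- (prefix: between) + mingle (root) + -ed (suffix: past)
Total morphemes: 3

3 morphemes (inter- (prefix: between) + mingle (root) + -ed (suffix: past))


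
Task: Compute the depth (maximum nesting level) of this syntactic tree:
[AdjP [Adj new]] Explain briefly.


Count bracket nesting levels:
'[' at pos 0: depth = 1
'[' at pos 6: depth = 2
Maximum depth reached: 2

2


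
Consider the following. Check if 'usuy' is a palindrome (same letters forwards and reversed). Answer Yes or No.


Forward: 'usuy'
Reversed: 'yusu'
They differ.

No


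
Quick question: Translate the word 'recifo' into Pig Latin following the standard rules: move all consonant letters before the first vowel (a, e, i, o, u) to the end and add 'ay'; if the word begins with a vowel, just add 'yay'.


'recifo': move consonant cluster 'r' to end and add 'ay': 'eciforay'.

eciforay


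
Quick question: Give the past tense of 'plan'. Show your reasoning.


Apply rule: Double final consonant and add -ed. 'plan' becomes 'planned'.

planned


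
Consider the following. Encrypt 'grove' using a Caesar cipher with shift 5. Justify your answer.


Shift each letter by 5: g -> l, r -> w, o -> t, v -> a, e -> j. Result: 'lwtaj'.

lwtaj


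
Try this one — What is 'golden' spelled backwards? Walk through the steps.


Reverse 'golden' character by character: 'nedlog'.

nedlog


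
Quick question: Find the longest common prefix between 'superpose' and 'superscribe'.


Compare from the start: 5 characters match: 'super'. Mismatch at position 6: 'p' vs 's'.

super


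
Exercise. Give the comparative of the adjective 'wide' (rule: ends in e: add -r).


Apply comparative formation (ends in e: add -r): 'wide' -> 'wider'.

wider


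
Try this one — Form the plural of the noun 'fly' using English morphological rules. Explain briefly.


Apply rule: Change -y to -ies (consonant + y). 'fly' becomes 'flies'.

flies


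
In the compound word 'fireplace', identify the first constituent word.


Split 'fireplace' into 'fire' + 'place'. The first part is 'fire'.

fire


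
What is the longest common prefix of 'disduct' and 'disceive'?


Compare from the start: 3 characters match: 'dis'. Mismatch at position 4: 'd' vs 'c'.

dis


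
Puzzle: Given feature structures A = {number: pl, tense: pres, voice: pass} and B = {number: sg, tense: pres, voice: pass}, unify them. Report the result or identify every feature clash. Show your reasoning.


Compare features:
number: A=pl vs B=sg -> CLASH
tense: A=pres vs B=pres -> unified: pres
voice: A=pass vs B=pass -> unified: pass
Clash detected on feature 'number' (pl vs sg); unification fails.

CLASH on 'number' (pl vs sg)


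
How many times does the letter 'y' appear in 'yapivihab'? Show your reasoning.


Letter 'y' in 'yapivihab': found at position(s) 1 = 1 occurrence(s).

1


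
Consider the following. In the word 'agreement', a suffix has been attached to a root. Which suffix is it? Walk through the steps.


The word 'agreement' = 'agree' (root) + '-ment' (suffix). The suffix is '-ment'.

ment


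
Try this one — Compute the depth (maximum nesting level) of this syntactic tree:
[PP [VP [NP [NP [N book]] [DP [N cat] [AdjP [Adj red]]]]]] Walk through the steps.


Count bracket nesting levels:
'[' at pos 0: depth = 1
'[' at pos 4: depth = 2
'[' at pos 8: depth = 3
'[' at pos 12: depth = 4
'[' at pos 16: depth = 5
'[' at pos 26: depth = 4
'[' at pos 30: depth = 5
'[' at pos 38: depth = 5
'[' at pos 44: depth = 6
Maximum depth reached: 6

6


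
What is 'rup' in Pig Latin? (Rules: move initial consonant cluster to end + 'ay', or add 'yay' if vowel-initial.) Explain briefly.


'rup': move consonant cluster 'r' to end and add 'ay': 'upray'.

upray


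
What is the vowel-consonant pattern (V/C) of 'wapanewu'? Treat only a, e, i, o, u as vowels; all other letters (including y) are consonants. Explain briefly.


Letter mapping: w = C, a = V, p = C, a = V, n = C, e = V, w = C, u = V.

CVCVCVCV


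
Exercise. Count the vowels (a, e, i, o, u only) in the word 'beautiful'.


Vowels in 'beautiful': e, a, u, i, u = 5 vowels.

5


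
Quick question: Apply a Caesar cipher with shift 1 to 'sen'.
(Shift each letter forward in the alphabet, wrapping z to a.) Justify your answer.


Shift each letter by 1: s -> t, e -> f, n -> o. Result: 'tfo'.

tfo


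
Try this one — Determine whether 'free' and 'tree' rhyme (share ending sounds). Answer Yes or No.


Rime (stressed vowel + following sounds) of 'free': -ee = /iː/
Rime of 'tree': -ee = /iː/
/iː/ and /iː/ are the same ending sound, so the words rhyme.

Yes


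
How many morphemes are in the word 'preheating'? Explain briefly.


Decomposition: pre- (prefix) + heat (root) + -ing (suffix) = 3 morpheme(s)

3 morphemes


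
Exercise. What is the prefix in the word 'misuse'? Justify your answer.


The word 'misuse' = 'mis' (prefix) + 'use' (root). The prefix is 'mis'.

mis


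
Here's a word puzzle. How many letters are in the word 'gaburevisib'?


Spell out 'gaburevisib' and number each letter: g(1), a(2), b(3), u(4), r(5), e(6), v(7), i(8), s(9), i(10), b(11). Total: 11 letters.

11


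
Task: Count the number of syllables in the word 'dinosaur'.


Break 'dinosaur' into syllables: di-no-saur -> di | no | saur = 3 syllables

3 syllables


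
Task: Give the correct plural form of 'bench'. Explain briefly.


Apply rule: Add -es (sibilant/fricative ending). 'bench' becomes 'benches'.

benches
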